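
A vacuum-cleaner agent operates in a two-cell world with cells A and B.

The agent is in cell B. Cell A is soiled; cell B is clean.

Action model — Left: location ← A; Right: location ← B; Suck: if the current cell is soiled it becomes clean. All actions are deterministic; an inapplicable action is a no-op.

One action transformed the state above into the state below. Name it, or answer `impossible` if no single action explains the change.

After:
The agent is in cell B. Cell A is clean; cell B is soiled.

try  Left: <A|soiled|clean>
try Right: <B|soiled|clean>
try  Suck: <B|soiled|clean>
no single action produces the after-state

impossible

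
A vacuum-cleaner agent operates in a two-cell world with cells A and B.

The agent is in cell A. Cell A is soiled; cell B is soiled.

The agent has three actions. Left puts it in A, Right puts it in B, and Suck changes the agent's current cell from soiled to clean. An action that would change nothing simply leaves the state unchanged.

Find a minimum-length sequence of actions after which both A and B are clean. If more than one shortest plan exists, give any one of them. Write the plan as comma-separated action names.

Suck, Right, Suck

step 1/3 (Suck): <A|clean|soiled>
step 2/3 (Right): <B|clean|soiled>
step 3/3 (Suck): <B|clean|clean>
min 3: Suck A + move + Suck B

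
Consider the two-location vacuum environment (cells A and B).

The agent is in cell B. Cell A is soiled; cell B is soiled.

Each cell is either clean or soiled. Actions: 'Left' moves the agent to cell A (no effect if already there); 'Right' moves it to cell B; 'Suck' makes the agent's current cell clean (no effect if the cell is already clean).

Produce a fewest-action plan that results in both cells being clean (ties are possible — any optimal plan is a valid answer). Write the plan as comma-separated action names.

1) do Suck; now in B — A soiled, B clean
2) do Left; now in A — A soiled, B clean
3) do Suck; now in A — A clean, B clean
min 3: Suck B + move + Suck A

Suck, Left, Suck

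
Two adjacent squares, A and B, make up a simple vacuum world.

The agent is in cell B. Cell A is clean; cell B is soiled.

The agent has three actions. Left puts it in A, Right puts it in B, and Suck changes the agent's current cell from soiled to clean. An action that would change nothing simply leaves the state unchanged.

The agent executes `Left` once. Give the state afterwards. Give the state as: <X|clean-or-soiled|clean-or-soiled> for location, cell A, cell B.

<A|clean|soiled>

start: <B|clean|soiled>
t=1 Left ⇒ <A|clean|soiled>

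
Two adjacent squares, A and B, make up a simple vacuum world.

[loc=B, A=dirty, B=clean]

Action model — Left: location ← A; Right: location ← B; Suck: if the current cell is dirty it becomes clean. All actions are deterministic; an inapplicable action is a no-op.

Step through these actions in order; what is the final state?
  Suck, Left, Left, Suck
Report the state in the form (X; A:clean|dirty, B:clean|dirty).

(A; A:clean, B:clean)

Suck (#1): (B; A:dirty, B:clean)
Left (#2): (A; A:dirty, B:clean)
Left (#3): (A; A:dirty, B:clean)
Suck (#4): (A; A:clean, B:clean)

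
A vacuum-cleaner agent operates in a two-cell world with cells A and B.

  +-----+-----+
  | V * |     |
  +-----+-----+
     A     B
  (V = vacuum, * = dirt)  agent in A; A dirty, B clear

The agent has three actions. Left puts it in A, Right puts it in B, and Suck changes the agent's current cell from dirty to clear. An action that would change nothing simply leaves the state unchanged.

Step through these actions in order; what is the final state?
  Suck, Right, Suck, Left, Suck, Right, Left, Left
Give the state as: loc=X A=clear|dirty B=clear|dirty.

loc=A A=clear B=clear

[1] after Suck: loc=A A=clear B=clear
[2] after Right: loc=B A=clear B=clear
[3] after Suck: loc=B A=clear B=clear
[4] after Left: loc=A A=clear B=clear
[5] after Suck: loc=A A=clear B=clear
[6] after Right: loc=B A=clear B=clear
[7] after Left: loc=A A=clear B=clear
[8] after Left: loc=A A=clear B=clear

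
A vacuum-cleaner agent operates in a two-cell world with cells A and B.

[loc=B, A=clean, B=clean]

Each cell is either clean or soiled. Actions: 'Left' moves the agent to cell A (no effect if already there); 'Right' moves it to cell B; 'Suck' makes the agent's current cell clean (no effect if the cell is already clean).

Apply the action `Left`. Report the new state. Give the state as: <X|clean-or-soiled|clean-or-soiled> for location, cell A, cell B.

<A|clean|clean>

start: <B|clean|clean>
t=1 Left ⇒ <A|clean|clean>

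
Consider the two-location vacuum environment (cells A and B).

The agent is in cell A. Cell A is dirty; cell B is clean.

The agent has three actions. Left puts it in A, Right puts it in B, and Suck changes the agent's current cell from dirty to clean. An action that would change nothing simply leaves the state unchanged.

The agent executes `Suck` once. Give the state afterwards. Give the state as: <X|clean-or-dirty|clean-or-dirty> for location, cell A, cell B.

start: <A|dirty|clean>
[1] after Suck: <A|clean|clean>

<A|clean|clean>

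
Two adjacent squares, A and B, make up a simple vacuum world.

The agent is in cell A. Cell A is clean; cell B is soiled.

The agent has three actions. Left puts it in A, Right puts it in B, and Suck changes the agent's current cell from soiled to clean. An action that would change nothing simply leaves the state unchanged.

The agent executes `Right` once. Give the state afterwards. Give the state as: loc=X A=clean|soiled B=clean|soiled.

start: loc=A A=clean B=soiled
step 1/1 (Right): loc=B A=clean B=soiled

loc=B A=clean B=soiled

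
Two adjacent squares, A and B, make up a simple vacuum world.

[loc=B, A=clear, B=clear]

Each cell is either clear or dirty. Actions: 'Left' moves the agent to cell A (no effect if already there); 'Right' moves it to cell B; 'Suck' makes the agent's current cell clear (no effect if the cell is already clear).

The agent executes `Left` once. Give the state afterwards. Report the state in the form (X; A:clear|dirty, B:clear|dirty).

(A; A:clear, B:clear)

start: (B; A:clear, B:clear)
[1] after Left: (A; A:clear, B:clear)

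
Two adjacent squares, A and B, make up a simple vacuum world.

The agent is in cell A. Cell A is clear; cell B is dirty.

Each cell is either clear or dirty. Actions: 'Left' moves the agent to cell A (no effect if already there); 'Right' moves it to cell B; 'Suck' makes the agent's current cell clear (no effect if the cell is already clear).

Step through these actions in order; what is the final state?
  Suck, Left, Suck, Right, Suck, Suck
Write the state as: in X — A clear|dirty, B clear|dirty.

step 1/6 (Suck): in A — A clear, B dirty
step 2/6 (Left): in A — A clear, B dirty
step 3/6 (Suck): in A — A clear, B dirty
step 4/6 (Right): in B — A clear, B dirty
step 5/6 (Suck): in B — A clear, B clear
step 6/6 (Suck): in B — A clear, B clear

in B — A clear, B clear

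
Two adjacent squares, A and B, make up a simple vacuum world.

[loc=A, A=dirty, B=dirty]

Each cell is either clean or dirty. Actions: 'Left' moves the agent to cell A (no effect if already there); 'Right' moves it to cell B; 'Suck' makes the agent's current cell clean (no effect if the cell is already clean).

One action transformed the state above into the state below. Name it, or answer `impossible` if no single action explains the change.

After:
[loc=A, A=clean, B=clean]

impossible

try  Left: (A; A:dirty, B:dirty)
try Right: (B; A:dirty, B:dirty)
try  Suck: (A; A:clean, B:dirty)
no single action produces the after-state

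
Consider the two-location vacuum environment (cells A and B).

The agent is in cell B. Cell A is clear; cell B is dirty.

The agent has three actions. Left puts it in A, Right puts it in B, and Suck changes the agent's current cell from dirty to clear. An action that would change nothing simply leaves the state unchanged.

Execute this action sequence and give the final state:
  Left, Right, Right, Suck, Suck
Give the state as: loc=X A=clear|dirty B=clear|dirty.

t=1 Left ⇒ loc=A A=clear B=dirty
t=2 Right ⇒ loc=B A=clear B=dirty
t=3 Right ⇒ loc=B A=clear B=dirty
t=4 Suck ⇒ loc=B A=clear B=clear
t=5 Suck ⇒ loc=B A=clear B=clear

loc=B A=clear B=clear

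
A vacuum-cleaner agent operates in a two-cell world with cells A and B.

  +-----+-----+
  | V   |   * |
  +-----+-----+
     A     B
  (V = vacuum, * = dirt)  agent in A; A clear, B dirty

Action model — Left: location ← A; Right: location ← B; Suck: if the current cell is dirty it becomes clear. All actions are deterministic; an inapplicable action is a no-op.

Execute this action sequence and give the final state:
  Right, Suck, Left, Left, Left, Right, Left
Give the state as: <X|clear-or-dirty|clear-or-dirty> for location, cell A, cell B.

<A|clear|clear>

1) do Right; now <B|clear|dirty>
2) do Suck; now <B|clear|clear>
3) do Left; now <A|clear|clear>
4) do Left; now <A|clear|clear>
5) do Left; now <A|clear|clear>
6) do Right; now <B|clear|clear>
7) do Left; now <A|clear|clear>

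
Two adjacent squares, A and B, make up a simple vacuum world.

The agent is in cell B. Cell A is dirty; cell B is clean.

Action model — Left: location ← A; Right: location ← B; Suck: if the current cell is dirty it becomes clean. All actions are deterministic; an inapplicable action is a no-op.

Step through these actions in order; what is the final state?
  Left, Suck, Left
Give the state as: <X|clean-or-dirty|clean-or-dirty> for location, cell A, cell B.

step 1/3 (Left): <A|dirty|clean>
step 2/3 (Suck): <A|clean|clean>
step 3/3 (Left): <A|clean|clean>

<A|clean|clean>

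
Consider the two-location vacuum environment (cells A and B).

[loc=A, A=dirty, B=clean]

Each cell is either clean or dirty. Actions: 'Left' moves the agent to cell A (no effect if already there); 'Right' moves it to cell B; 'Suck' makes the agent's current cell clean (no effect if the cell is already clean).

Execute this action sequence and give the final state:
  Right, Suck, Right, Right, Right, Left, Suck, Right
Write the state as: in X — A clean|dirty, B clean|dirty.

[1] after Right: in B — A dirty, B clean
[2] after Suck: in B — A dirty, B clean
[3] after Right: in B — A dirty, B clean
[4] after Right: in B — A dirty, B clean
[5] after Right: in B — A dirty, B clean
[6] after Left: in A — A dirty, B clean
[7] after Suck: in A — A clean, B clean
[8] after Right: in B — A clean, B clean

in B — A clean, B clean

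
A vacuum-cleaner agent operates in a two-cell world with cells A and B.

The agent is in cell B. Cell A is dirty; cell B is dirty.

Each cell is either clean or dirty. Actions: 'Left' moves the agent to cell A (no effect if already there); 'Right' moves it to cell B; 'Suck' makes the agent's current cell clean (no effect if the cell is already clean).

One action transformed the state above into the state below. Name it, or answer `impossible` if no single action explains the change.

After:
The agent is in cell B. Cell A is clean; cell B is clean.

try  Left: loc=A A=dirty B=dirty
try Right: loc=B A=dirty B=dirty
try  Suck: loc=B A=dirty B=clean
no single action produces the after-state

impossible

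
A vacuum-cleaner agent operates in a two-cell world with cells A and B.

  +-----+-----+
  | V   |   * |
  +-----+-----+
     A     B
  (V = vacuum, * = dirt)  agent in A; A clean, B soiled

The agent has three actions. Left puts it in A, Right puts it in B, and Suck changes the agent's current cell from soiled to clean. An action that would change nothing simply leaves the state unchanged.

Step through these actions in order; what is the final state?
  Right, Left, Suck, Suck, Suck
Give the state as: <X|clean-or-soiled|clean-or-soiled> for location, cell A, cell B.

t=1 Right ⇒ <B|clean|soiled>
t=2 Left ⇒ <A|clean|soiled>
t=3 Suck ⇒ <A|clean|soiled>
t=4 Suck ⇒ <A|clean|soiled>
t=5 Suck ⇒ <A|clean|soiled>

<A|clean|soiled>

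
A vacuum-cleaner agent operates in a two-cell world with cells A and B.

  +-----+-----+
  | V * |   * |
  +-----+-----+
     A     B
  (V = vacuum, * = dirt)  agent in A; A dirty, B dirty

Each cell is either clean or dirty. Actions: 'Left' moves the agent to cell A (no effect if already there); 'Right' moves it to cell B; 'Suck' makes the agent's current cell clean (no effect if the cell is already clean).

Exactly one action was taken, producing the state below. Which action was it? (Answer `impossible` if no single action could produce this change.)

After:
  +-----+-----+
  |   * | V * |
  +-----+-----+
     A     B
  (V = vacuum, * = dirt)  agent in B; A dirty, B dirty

try  Left: <A|dirty|dirty>
try Right: <B|dirty|dirty>  ← match
try  Suck: <A|clean|dirty>

Right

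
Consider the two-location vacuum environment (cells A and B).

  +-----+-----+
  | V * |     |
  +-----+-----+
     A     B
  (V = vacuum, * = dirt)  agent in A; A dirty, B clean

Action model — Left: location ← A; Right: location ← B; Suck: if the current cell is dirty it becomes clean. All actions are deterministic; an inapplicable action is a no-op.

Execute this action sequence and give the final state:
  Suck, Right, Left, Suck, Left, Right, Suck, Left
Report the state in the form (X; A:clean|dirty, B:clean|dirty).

1) do Suck; now (A; A:clean, B:clean)
2) do Right; now (B; A:clean, B:clean)
3) do Left; now (A; A:clean, B:clean)
4) do Suck; now (A; A:clean, B:clean)
5) do Left; now (A; A:clean, B:clean)
6) do Right; now (B; A:clean, B:clean)
7) do Suck; now (B; A:clean, B:clean)
8) do Left; now (A; A:clean, B:clean)

(A; A:clean, B:clean)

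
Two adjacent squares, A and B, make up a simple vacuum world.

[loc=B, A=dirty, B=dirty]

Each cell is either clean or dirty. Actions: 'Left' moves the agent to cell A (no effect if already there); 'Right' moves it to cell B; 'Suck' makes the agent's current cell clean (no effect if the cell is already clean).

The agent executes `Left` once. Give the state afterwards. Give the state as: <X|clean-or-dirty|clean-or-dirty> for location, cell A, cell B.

<A|dirty|dirty>

start: <B|dirty|dirty>
1) do Left; now <A|dirty|dirty>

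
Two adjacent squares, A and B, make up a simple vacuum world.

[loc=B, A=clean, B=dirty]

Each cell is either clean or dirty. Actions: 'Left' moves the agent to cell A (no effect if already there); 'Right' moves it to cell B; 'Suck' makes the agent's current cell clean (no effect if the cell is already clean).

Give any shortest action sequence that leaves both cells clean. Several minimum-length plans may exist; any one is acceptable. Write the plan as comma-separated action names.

Suck

[1] after Suck: loc=B A=clean B=clean
min 1: B is dirty, one Suck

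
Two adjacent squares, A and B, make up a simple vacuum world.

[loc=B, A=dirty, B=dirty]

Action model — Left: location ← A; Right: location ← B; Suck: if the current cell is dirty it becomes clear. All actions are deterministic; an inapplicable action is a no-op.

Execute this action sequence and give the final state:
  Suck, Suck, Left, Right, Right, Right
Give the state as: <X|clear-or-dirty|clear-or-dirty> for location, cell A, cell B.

<B|dirty|clear>

1. Suck → <B|dirty|clear>
2. Suck → <B|dirty|clear>
3. Left → <A|dirty|clear>
4. Right → <B|dirty|clear>
5. Right → <B|dirty|clear>
6. Right → <B|dirty|clear>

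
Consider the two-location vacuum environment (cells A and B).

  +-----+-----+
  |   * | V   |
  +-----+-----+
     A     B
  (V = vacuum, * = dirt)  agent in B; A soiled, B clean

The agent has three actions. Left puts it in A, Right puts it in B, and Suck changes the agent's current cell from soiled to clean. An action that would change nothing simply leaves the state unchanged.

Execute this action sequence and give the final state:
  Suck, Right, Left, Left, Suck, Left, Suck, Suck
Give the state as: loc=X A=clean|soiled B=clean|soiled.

t=1 Suck ⇒ loc=B A=soiled B=clean
t=2 Right ⇒ loc=B A=soiled B=clean
t=3 Left ⇒ loc=A A=soiled B=clean
t=4 Left ⇒ loc=A A=soiled B=clean
t=5 Suck ⇒ loc=A A=clean B=clean
t=6 Left ⇒ loc=A A=clean B=clean
t=7 Suck ⇒ loc=A A=clean B=clean
t=8 Suck ⇒ loc=A A=clean B=clean

loc=A A=clean B=clean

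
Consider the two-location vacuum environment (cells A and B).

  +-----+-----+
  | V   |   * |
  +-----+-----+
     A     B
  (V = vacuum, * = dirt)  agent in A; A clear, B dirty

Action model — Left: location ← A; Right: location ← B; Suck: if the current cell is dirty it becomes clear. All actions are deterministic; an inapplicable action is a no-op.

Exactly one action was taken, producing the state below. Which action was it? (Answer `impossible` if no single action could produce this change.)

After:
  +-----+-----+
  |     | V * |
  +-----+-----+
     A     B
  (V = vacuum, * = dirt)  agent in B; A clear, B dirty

Right

try  Left: <A|clear|dirty>
try Right: <B|clear|dirty>  ← match
try  Suck: <A|clear|dirty>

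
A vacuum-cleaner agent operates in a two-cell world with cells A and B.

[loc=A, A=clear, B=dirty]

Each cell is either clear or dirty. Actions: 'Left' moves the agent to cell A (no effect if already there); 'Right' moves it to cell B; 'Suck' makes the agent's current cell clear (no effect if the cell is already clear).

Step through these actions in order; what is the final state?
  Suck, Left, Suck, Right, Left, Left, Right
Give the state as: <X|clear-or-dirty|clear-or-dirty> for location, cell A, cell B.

<B|clear|dirty>

Suck (#1): <A|clear|dirty>
Left (#2): <A|clear|dirty>
Suck (#3): <A|clear|dirty>
Right (#4): <B|clear|dirty>
Left (#5): <A|clear|dirty>
Left (#6): <A|clear|dirty>
Right (#7): <B|clear|dirty>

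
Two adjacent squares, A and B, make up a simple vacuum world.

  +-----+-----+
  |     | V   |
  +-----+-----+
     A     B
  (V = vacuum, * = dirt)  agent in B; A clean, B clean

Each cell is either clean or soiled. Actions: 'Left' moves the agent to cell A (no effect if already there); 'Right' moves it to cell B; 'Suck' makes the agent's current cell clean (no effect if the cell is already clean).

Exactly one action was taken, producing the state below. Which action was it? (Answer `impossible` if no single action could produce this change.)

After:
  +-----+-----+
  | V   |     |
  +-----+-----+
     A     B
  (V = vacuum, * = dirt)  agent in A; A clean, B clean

Left

try  Left: (A; A:clean, B:clean)  ← match
try Right: (B; A:clean, B:clean)
try  Suck: (B; A:clean, B:clean)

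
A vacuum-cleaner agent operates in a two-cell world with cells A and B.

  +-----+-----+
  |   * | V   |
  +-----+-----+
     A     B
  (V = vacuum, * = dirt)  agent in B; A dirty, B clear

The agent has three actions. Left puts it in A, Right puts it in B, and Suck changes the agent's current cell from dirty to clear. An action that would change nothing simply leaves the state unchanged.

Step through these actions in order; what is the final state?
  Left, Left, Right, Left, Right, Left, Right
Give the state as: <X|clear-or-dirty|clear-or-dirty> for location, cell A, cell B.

Left (#1): <A|dirty|clear>
Left (#2): <A|dirty|clear>
Right (#3): <B|dirty|clear>
Left (#4): <A|dirty|clear>
Right (#5): <B|dirty|clear>
Left (#6): <A|dirty|clear>
Right (#7): <B|dirty|clear>

<B|dirty|clear>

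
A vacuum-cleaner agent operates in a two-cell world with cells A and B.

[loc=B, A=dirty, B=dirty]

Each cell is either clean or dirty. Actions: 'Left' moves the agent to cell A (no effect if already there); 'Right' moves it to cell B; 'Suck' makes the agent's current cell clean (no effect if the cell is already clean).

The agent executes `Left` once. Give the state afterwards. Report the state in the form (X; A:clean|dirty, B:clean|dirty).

(A; A:dirty, B:dirty)

start: (B; A:dirty, B:dirty)
1. Left → (A; A:dirty, B:dirty)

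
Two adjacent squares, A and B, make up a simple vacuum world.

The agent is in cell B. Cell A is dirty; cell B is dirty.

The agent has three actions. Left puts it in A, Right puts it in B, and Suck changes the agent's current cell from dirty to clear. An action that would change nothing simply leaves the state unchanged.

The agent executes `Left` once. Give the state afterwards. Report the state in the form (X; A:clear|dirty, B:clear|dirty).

start: (B; A:dirty, B:dirty)
1. Left → (A; A:dirty, B:dirty)

(A; A:dirty, B:dirty)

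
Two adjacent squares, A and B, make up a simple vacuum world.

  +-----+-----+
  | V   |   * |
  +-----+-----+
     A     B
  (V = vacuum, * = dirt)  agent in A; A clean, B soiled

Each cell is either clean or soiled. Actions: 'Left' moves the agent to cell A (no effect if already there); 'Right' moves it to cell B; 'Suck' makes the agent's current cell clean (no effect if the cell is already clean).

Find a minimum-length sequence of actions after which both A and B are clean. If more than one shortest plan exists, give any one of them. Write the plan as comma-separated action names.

[1] after Right: loc=B A=clean B=soiled
[2] after Suck: loc=B A=clean B=clean
min 2: go B then Suck

Right, Suck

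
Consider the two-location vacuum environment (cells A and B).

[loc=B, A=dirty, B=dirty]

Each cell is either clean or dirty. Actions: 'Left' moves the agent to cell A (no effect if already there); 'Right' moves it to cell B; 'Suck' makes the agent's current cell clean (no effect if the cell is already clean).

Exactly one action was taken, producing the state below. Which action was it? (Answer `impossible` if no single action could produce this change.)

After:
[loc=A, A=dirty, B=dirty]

Left

try  Left: loc=A A=dirty B=dirty  ← match
try Right: loc=B A=dirty B=dirty
try  Suck: loc=B A=dirty B=clean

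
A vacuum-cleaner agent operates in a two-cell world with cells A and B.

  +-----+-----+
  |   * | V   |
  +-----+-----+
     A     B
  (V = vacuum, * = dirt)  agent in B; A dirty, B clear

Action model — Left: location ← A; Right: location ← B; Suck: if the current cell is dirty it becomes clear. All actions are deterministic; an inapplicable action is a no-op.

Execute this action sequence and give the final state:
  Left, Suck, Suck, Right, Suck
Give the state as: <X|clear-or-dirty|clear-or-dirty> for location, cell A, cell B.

step 1/5 (Left): <A|dirty|clear>
step 2/5 (Suck): <A|clear|clear>
step 3/5 (Suck): <A|clear|clear>
step 4/5 (Right): <B|clear|clear>
step 5/5 (Suck): <B|clear|clear>

<B|clear|clear>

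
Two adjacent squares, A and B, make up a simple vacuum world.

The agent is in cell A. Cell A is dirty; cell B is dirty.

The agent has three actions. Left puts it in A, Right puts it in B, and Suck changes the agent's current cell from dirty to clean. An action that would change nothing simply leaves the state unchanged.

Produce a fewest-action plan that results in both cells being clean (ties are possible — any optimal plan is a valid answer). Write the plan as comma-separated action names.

t=1 Suck ⇒ loc=A A=clean B=dirty
t=2 Right ⇒ loc=B A=clean B=dirty
t=3 Suck ⇒ loc=B A=clean B=clean
min 3: Suck A + move + Suck B

Suck, Right, Suck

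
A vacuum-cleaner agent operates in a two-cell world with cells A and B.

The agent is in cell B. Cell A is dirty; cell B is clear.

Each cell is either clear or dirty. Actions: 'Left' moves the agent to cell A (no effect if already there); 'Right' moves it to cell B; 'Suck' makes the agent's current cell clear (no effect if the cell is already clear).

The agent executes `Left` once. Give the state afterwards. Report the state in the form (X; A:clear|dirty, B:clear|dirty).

start: (B; A:dirty, B:clear)
step 1/1 (Left): (A; A:dirty, B:clear)

(A; A:dirty, B:clear)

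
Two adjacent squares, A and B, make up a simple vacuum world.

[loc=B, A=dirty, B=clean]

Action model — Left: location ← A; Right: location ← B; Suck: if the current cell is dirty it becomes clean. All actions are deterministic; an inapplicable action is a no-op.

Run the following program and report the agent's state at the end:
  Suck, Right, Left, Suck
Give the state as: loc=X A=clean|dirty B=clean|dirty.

loc=A A=clean B=clean

Suck (#1): loc=B A=dirty B=clean
Right (#2): loc=B A=dirty B=clean
Left (#3): loc=A A=dirty B=clean
Suck (#4): loc=A A=clean B=clean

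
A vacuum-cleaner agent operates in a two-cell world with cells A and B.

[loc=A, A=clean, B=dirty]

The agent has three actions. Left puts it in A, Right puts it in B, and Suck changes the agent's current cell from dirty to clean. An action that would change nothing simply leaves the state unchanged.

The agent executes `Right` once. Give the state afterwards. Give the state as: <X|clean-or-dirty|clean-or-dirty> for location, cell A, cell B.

<B|clean|dirty>

start: <A|clean|dirty>
1. Right → <B|clean|dirty>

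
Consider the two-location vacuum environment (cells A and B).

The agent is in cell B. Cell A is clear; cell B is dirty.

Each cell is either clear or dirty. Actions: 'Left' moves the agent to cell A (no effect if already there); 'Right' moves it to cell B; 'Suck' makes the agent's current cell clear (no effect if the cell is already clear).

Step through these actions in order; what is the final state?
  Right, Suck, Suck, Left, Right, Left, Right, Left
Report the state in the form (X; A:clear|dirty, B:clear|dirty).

(A; A:clear, B:clear)

1) do Right; now (B; A:clear, B:dirty)
2) do Suck; now (B; A:clear, B:clear)
3) do Suck; now (B; A:clear, B:clear)
4) do Left; now (A; A:clear, B:clear)
5) do Right; now (B; A:clear, B:clear)
6) do Left; now (A; A:clear, B:clear)
7) do Right; now (B; A:clear, B:clear)
8) do Left; now (A; A:clear, B:clear)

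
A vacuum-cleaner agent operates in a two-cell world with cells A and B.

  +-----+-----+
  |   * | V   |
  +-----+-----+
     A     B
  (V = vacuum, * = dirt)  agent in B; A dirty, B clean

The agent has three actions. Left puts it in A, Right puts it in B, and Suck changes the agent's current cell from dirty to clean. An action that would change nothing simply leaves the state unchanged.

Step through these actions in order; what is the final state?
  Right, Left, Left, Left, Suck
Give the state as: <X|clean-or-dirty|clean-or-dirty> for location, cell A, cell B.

[1] after Right: <B|dirty|clean>
[2] after Left: <A|dirty|clean>
[3] after Left: <A|dirty|clean>
[4] after Left: <A|dirty|clean>
[5] after Suck: <A|clean|clean>

<A|clean|clean>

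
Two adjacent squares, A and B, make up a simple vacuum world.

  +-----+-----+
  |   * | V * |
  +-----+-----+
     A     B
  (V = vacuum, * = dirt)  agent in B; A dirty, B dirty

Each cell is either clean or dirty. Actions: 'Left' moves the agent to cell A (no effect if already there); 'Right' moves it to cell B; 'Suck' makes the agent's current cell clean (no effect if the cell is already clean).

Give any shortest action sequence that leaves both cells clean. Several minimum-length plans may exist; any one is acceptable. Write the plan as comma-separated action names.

Suck, Left, Suck

step 1/3 (Suck): loc=B A=dirty B=clean
step 2/3 (Left): loc=A A=dirty B=clean
step 3/3 (Suck): loc=A A=clean B=clean
min 3: Suck B + move + Suck A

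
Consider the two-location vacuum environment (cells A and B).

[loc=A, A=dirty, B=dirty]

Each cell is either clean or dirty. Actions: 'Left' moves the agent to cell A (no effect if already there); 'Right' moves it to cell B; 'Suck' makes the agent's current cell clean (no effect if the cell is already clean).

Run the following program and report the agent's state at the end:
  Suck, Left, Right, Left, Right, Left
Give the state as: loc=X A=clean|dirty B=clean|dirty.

loc=A A=clean B=dirty

Suck (#1): loc=A A=clean B=dirty
Left (#2): loc=A A=clean B=dirty
Right (#3): loc=B A=clean B=dirty
Left (#4): loc=A A=clean B=dirty
Right (#5): loc=B A=clean B=dirty
Left (#6): loc=A A=clean B=dirty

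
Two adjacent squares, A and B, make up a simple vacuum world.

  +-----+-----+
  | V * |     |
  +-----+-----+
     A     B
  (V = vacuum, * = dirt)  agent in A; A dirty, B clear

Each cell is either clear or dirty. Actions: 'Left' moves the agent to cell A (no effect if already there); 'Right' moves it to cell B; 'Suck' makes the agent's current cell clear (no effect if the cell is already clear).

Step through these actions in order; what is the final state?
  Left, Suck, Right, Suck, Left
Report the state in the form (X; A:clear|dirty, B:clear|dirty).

(A; A:clear, B:clear)

1) do Left; now (A; A:dirty, B:clear)
2) do Suck; now (A; A:clear, B:clear)
3) do Right; now (B; A:clear, B:clear)
4) do Suck; now (B; A:clear, B:clear)
5) do Left; now (A; A:clear, B:clear)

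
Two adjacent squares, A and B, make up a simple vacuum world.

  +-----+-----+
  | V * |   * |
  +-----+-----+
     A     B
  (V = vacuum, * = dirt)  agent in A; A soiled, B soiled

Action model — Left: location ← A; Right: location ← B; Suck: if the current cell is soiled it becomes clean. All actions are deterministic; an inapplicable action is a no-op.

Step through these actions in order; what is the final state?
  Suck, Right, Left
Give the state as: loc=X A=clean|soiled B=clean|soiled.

t=1 Suck ⇒ loc=A A=clean B=soiled
t=2 Right ⇒ loc=B A=clean B=soiled
t=3 Left ⇒ loc=A A=clean B=soiled

loc=A A=clean B=soiled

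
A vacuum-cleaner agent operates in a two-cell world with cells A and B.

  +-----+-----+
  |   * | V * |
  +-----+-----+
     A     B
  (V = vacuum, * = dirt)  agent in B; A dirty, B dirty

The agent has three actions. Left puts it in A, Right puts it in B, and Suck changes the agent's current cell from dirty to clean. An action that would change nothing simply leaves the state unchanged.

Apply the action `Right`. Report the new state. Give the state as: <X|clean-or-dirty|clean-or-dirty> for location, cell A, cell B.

<B|dirty|dirty>

start: <B|dirty|dirty>
Right (#1): <B|dirty|dirty>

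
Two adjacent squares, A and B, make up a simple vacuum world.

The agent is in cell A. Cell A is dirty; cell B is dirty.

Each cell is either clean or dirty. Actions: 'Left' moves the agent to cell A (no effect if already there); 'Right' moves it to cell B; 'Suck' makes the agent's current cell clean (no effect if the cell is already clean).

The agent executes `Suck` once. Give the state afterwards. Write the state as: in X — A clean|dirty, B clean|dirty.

in A — A clean, B dirty

start: in A — A dirty, B dirty
1. Suck → in A — A clean, B dirty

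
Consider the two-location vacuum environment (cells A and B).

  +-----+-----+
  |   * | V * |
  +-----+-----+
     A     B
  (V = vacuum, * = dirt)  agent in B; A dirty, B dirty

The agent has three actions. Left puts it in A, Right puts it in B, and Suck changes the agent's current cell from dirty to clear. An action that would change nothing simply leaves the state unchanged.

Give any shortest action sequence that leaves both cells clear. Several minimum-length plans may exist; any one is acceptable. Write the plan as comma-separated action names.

Suck, Left, Suck

step 1/3 (Suck): <B|dirty|clear>
step 2/3 (Left): <A|dirty|clear>
step 3/3 (Suck): <A|clear|clear>
min 3: Suck B + move + Suck A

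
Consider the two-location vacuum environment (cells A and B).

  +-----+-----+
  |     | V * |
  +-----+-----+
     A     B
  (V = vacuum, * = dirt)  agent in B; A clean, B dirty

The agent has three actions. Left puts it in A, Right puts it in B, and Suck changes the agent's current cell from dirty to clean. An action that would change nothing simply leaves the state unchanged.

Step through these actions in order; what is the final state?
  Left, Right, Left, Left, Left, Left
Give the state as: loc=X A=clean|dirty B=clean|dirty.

loc=A A=clean B=dirty

step 1/6 (Left): loc=A A=clean B=dirty
step 2/6 (Right): loc=B A=clean B=dirty
step 3/6 (Left): loc=A A=clean B=dirty
step 4/6 (Left): loc=A A=clean B=dirty
step 5/6 (Left): loc=A A=clean B=dirty
step 6/6 (Left): loc=A A=clean B=dirty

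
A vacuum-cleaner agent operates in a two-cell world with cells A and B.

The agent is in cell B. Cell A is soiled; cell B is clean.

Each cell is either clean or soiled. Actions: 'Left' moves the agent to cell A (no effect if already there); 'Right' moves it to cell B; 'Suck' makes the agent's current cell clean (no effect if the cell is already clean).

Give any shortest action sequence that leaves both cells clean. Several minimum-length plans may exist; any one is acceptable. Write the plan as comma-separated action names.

1. Left → loc=A A=soiled B=clean
2. Suck → loc=A A=clean B=clean
min 2: go A then Suck

Left, Suck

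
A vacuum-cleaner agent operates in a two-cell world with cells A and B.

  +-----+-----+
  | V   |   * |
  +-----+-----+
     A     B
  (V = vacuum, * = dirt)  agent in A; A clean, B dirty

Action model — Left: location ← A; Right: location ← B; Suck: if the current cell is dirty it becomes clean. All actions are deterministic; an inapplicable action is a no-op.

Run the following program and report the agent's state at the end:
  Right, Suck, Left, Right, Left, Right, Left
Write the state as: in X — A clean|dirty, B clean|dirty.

1) do Right; now in B — A clean, B dirty
2) do Suck; now in B — A clean, B clean
3) do Left; now in A — A clean, B clean
4) do Right; now in B — A clean, B clean
5) do Left; now in A — A clean, B clean
6) do Right; now in B — A clean, B clean
7) do Left; now in A — A clean, B clean

in A — A clean, B clean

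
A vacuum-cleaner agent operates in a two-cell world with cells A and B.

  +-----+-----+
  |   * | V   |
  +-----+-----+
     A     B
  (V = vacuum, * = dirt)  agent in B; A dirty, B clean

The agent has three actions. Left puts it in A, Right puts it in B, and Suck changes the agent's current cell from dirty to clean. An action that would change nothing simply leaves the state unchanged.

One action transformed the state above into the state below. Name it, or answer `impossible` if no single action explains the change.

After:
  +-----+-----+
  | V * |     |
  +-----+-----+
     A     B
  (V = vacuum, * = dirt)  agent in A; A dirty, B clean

Left

try  Left: <A|dirty|clean>  ← match
try Right: <B|dirty|clean>
try  Suck: <B|dirty|clean>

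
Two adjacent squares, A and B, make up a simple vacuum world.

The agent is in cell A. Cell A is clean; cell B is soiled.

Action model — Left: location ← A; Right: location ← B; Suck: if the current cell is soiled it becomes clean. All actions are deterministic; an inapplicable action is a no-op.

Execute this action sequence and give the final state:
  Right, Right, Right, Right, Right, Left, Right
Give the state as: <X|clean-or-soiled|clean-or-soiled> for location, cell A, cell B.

1. Right → <B|clean|soiled>
2. Right → <B|clean|soiled>
3. Right → <B|clean|soiled>
4. Right → <B|clean|soiled>
5. Right → <B|clean|soiled>
6. Left → <A|clean|soiled>
7. Right → <B|clean|soiled>

<B|clean|soiled>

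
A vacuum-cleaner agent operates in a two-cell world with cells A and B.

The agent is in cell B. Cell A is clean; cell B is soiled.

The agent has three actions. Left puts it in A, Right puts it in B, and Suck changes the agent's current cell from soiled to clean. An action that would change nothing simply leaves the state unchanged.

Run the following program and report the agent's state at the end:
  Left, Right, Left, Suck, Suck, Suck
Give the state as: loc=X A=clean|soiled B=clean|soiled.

loc=A A=clean B=soiled

1) do Left; now loc=A A=clean B=soiled
2) do Right; now loc=B A=clean B=soiled
3) do Left; now loc=A A=clean B=soiled
4) do Suck; now loc=A A=clean B=soiled
5) do Suck; now loc=A A=clean B=soiled
6) do Suck; now loc=A A=clean B=soiled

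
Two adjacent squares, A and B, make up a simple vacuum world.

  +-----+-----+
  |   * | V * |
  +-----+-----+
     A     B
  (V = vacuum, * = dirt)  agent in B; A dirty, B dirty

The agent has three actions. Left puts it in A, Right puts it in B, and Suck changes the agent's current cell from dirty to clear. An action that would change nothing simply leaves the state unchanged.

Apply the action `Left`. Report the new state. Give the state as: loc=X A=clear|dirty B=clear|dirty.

start: loc=B A=dirty B=dirty
t=1 Left ⇒ loc=A A=dirty B=dirty

loc=A A=dirty B=dirty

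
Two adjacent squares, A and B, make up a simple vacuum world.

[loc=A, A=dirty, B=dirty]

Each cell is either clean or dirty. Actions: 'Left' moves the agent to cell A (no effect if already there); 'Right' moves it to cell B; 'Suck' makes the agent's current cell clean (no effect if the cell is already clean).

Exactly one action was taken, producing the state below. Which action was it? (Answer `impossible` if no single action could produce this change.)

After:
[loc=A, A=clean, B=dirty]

Suck

try  Left: (A; A:dirty, B:dirty)
try Right: (B; A:dirty, B:dirty)
try  Suck: (A; A:clean, B:dirty)  ← match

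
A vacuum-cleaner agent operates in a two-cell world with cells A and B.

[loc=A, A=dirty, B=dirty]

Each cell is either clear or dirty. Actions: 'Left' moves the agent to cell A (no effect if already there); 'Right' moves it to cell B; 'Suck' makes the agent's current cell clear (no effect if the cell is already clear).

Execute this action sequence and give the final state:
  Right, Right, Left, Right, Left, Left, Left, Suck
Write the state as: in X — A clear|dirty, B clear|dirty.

Right (#1): in B — A dirty, B dirty
Right (#2): in B — A dirty, B dirty
Left (#3): in A — A dirty, B dirty
Right (#4): in B — A dirty, B dirty
Left (#5): in A — A dirty, B dirty
Left (#6): in A — A dirty, B dirty
Left (#7): in A — A dirty, B dirty
Suck (#8): in A — A clear, B dirty

in A — A clear, B dirty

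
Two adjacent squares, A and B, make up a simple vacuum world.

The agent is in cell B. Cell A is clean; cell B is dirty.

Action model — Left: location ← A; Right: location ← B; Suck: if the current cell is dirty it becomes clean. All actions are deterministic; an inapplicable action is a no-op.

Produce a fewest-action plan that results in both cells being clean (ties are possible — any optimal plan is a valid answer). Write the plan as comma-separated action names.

t=1 Suck ⇒ (B; A:clean, B:clean)
min 1: B is dirty, one Suck

Suck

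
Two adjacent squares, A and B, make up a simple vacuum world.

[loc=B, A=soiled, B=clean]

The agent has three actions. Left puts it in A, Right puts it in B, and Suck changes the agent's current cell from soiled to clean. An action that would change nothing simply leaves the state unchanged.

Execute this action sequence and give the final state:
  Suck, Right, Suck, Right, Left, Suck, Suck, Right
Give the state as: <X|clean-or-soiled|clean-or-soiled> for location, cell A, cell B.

<B|clean|clean>

[1] after Suck: <B|soiled|clean>
[2] after Right: <B|soiled|clean>
[3] after Suck: <B|soiled|clean>
[4] after Right: <B|soiled|clean>
[5] after Left: <A|soiled|clean>
[6] after Suck: <A|clean|clean>
[7] after Suck: <A|clean|clean>
[8] after Right: <B|clean|clean>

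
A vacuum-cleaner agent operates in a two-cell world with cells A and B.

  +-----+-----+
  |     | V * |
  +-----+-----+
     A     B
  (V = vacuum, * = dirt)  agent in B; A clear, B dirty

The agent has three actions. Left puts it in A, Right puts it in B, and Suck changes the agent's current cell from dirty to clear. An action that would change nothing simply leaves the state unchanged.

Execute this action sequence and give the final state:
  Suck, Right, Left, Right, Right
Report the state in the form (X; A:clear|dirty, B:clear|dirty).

(B; A:clear, B:clear)

1. Suck → (B; A:clear, B:clear)
2. Right → (B; A:clear, B:clear)
3. Left → (A; A:clear, B:clear)
4. Right → (B; A:clear, B:clear)
5. Right → (B; A:clear, B:clear)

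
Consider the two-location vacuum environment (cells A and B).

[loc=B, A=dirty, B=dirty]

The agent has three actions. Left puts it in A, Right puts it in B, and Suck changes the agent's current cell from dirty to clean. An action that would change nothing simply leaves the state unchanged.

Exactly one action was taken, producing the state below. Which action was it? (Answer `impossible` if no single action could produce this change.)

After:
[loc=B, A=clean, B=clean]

impossible

try  Left: in A — A dirty, B dirty
try Right: in B — A dirty, B dirty
try  Suck: in B — A dirty, B clean
no single action produces the after-state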